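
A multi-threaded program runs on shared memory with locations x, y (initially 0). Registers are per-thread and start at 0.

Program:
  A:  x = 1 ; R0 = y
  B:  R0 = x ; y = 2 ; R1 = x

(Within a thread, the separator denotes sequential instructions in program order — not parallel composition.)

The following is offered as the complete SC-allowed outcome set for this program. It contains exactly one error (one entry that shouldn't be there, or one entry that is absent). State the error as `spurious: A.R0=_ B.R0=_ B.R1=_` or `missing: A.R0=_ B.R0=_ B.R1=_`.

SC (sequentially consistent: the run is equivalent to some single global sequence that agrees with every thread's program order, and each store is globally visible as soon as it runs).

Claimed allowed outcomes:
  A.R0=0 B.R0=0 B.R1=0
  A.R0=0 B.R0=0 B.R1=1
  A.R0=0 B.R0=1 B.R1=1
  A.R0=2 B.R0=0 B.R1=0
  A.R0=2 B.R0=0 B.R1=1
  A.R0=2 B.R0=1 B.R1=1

spurious: A.R0=0 B.R0=0 B.R1=0

outcome vector order: (A.R0,B.R0,B.R1)
SC (5): (0,0,1), (0,1,1), (2,0,0), (2,0,1), (2,1,1)
claimed∖SC = {(0,0,0)}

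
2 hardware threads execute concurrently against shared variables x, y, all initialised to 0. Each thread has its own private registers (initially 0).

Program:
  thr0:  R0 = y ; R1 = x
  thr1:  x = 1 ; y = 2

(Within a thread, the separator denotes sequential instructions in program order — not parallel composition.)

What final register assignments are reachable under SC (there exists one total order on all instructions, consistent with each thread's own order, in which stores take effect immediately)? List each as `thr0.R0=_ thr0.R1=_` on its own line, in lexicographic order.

thr0.R0=0 thr0.R1=0
thr0.R0=0 thr0.R1=1
thr0.R0=2 thr0.R1=1

outcome vector order: (thr0.R0,thr0.R1)
|SC outcomes| = 3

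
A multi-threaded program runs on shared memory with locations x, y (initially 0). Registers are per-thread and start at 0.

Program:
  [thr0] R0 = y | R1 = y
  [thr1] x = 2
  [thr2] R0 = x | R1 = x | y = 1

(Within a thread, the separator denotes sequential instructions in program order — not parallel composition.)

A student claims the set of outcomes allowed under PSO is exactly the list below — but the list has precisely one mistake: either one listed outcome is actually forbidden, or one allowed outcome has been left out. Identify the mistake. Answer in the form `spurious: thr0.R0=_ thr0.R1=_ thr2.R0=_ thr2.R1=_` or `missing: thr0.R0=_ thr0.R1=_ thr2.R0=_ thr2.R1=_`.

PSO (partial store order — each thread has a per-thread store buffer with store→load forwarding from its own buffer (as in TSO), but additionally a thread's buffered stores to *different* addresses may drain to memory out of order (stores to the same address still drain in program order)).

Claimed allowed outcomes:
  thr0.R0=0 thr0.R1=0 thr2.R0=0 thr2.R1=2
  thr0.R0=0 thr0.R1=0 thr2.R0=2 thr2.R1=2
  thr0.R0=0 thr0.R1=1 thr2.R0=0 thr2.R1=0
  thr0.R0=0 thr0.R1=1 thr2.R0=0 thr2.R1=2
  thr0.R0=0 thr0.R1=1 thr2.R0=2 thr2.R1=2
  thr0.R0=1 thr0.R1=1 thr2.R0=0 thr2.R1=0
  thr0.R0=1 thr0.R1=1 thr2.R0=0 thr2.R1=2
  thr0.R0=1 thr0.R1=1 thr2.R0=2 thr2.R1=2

outcome vector order: (thr0.R0,thr0.R1,thr2.R0,thr2.R1)
under PSO → <0 0 0 0> <0 0 0 2> <0 0 2 2> <0 1 0 0> <0 1 0 2> <0 1 2 2> <1 1 0 0> <1 1 0 2> <1 1 2 2>
PSO∖claimed = {<0 0 0 0>}

missing: thr0.R0=0 thr0.R1=0 thr2.R0=0 thr2.R1=0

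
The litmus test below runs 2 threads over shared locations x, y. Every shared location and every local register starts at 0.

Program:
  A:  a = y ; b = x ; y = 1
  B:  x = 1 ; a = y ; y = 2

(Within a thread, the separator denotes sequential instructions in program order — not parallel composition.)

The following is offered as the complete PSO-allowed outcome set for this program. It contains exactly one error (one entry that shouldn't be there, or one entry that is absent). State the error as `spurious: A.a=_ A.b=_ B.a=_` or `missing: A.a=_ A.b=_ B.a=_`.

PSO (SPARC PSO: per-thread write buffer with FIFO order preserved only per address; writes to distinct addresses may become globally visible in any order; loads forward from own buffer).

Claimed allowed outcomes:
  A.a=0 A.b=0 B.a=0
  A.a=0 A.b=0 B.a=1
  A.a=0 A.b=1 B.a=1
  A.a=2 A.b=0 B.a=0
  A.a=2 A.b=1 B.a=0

outcome vector order: (A.a,A.b,B.a)
PSO (6): <0 0 0>, <0 0 1>, <0 1 0>, <0 1 1>, <2 0 0>, <2 1 0>
PSO∖claimed = {<0 1 0>}

missing: A.a=0 A.b=1 B.a=0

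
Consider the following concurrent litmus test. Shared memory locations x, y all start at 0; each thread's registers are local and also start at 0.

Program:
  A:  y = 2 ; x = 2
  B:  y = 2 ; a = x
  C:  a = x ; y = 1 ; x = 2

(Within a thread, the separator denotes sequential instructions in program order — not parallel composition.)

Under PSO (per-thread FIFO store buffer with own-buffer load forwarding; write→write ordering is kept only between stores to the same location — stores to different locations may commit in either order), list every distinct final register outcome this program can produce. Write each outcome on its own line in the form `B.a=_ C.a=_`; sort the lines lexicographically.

B.a=0 C.a=0
B.a=0 C.a=2
B.a=2 C.a=0
B.a=2 C.a=2

outcome vector order: (B.a,C.a)
|PSO outcomes| = 4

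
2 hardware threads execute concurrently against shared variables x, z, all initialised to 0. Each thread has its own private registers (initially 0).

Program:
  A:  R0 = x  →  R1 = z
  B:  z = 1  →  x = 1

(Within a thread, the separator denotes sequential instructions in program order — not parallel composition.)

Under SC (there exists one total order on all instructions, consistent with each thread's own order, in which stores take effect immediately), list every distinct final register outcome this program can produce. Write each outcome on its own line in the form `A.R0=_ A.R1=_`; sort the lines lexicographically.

A.R0=0 A.R1=0
A.R0=0 A.R1=1
A.R0=1 A.R1=1

outcome vector order: (A.R0,A.R1)
|SC outcomes| = 3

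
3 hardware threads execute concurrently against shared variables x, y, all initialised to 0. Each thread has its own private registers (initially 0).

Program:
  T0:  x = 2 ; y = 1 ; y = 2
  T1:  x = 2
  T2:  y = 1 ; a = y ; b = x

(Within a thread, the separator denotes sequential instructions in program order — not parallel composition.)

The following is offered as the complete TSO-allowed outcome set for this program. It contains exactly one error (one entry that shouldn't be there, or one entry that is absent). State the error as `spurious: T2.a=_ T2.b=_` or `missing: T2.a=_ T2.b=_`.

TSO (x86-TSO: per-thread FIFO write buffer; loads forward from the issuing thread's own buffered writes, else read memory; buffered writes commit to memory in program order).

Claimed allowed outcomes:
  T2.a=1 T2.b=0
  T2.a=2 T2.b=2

outcome vector order: (T2.a,T2.b)
[TSO] allowed = {10, 12, 22}
TSO∖claimed = {12}

missing: T2.a=1 T2.b=2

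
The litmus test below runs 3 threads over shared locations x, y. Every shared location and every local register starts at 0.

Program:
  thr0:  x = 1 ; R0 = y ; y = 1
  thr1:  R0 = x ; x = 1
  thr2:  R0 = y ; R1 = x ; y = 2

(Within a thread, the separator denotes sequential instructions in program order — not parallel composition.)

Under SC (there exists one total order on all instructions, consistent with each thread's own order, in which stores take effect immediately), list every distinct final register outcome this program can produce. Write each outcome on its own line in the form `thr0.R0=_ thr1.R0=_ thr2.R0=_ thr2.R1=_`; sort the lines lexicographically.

outcome vector order: (thr0.R0,thr1.R0,thr2.R0,thr2.R1)
|SC outcomes| = 10

thr0.R0=0 thr1.R0=0 thr2.R0=0 thr2.R1=0
thr0.R0=0 thr1.R0=0 thr2.R0=0 thr2.R1=1
thr0.R0=0 thr1.R0=0 thr2.R0=1 thr2.R1=1
thr0.R0=0 thr1.R0=1 thr2.R0=0 thr2.R1=0
thr0.R0=0 thr1.R0=1 thr2.R0=0 thr2.R1=1
thr0.R0=0 thr1.R0=1 thr2.R0=1 thr2.R1=1
thr0.R0=2 thr1.R0=0 thr2.R0=0 thr2.R1=0
thr0.R0=2 thr1.R0=0 thr2.R0=0 thr2.R1=1
thr0.R0=2 thr1.R0=1 thr2.R0=0 thr2.R1=0
thr0.R0=2 thr1.R0=1 thr2.R0=0 thr2.R1=1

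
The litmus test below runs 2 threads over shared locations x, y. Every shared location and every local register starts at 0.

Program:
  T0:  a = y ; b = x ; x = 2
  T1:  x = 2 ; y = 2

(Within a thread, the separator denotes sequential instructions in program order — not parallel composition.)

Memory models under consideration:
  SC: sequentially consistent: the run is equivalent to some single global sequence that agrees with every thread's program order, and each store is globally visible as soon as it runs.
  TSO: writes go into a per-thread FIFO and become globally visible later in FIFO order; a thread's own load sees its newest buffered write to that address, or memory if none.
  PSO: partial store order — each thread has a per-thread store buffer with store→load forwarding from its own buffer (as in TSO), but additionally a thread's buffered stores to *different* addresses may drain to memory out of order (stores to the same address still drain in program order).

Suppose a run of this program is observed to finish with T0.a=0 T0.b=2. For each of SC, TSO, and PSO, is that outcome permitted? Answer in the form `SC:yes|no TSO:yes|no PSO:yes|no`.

outcome vector order: (T0.a,T0.b)
SC: 3 outcomes — {(0,0); (0,2); (2,2)}
TSO: 3 outcomes — {(0,0); (0,2); (2,2)}
PSO: 4 outcomes — {(0,0); (0,2); (2,0); (2,2)}
target (0,2) ∈ {SC,TSO,PSO}

SC:yes TSO:yes PSO:yes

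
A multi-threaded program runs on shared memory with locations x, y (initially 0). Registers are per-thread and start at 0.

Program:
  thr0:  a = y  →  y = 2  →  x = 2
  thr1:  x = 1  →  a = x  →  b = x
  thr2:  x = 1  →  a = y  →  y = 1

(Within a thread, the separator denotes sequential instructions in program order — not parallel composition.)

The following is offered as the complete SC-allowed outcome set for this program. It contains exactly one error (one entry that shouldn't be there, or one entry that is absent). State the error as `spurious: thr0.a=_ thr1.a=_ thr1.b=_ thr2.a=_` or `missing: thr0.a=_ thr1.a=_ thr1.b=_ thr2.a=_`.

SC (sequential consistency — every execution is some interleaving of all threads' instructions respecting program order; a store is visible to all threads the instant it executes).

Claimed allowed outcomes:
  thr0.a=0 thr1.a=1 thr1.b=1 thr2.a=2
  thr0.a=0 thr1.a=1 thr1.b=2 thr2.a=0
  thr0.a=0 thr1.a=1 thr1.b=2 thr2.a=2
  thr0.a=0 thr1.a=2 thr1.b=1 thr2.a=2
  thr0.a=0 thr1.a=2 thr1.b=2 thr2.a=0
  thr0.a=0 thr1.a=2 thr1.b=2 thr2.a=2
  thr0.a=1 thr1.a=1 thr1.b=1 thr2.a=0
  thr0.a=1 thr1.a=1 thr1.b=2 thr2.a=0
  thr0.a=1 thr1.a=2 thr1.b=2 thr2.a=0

outcome vector order: (thr0.a,thr1.a,thr1.b,thr2.a)
[SC] allowed = {0/1/1/0; 0/1/1/2; 0/1/2/0; 0/1/2/2; 0/2/1/2; 0/2/2/0; 0/2/2/2; 1/1/1/0; 1/1/2/0; 1/2/2/0}
SC∖claimed = {0/1/1/0}

missing: thr0.a=0 thr1.a=1 thr1.b=1 thr2.a=0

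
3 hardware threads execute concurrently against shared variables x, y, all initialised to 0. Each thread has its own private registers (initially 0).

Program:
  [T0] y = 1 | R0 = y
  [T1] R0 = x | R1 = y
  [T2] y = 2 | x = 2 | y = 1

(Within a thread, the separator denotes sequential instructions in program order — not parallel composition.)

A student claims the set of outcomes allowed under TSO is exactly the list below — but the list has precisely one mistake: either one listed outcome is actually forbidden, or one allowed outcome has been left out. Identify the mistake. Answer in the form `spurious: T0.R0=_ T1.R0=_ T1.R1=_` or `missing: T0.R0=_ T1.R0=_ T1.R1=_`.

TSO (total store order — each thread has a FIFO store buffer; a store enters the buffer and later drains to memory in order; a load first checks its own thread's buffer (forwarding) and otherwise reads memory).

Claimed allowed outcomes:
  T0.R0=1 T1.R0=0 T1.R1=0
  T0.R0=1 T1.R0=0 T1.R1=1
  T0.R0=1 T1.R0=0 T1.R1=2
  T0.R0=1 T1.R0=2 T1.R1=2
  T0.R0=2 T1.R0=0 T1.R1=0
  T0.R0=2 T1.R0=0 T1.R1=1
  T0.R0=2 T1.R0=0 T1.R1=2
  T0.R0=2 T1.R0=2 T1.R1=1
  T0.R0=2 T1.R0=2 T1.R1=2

missing: T0.R0=1 T1.R0=2 T1.R1=1

outcome vector order: (T0.R0,T1.R0,T1.R1)
TSO (10): 100; 101; 102; 121; 122; 200; 201; 202; 221; 222
TSO∖claimed = {121}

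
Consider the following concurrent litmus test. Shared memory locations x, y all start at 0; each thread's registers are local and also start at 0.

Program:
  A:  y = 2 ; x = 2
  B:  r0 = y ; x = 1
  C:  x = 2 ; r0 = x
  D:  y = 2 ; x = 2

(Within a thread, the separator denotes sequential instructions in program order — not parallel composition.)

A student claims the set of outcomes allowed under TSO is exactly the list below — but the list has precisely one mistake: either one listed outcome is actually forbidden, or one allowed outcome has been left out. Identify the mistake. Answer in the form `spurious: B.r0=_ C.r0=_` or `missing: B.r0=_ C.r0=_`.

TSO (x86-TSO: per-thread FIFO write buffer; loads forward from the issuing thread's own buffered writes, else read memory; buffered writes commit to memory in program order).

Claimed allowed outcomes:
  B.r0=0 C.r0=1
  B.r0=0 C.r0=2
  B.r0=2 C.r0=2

missing: B.r0=2 C.r0=1

outcome vector order: (B.r0,C.r0)
[TSO] allowed = {(0,1) (0,2) (2,1) (2,2)}
TSO∖claimed = {(2,1)}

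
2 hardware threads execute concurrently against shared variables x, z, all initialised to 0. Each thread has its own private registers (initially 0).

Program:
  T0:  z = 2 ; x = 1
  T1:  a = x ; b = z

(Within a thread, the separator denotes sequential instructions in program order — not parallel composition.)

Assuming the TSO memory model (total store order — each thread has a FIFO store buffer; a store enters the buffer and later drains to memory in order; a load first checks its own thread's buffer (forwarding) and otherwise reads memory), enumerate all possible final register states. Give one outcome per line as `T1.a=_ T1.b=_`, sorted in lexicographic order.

outcome vector order: (T1.a,T1.b)
|TSO outcomes| = 3

T1.a=0 T1.b=0
T1.a=0 T1.b=2
T1.a=1 T1.b=2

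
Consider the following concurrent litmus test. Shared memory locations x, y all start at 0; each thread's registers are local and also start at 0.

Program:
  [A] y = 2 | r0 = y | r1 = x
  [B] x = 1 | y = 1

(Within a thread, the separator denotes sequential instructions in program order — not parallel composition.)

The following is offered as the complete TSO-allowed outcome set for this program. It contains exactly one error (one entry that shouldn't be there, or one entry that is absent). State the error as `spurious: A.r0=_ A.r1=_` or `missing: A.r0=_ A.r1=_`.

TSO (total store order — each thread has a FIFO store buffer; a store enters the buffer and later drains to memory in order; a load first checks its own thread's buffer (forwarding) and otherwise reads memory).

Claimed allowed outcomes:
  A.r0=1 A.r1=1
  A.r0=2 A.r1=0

missing: A.r0=2 A.r1=1

outcome vector order: (A.r0,A.r1)
[TSO] allowed = {(1,1); (2,0); (2,1)}
TSO∖claimed = {(2,1)}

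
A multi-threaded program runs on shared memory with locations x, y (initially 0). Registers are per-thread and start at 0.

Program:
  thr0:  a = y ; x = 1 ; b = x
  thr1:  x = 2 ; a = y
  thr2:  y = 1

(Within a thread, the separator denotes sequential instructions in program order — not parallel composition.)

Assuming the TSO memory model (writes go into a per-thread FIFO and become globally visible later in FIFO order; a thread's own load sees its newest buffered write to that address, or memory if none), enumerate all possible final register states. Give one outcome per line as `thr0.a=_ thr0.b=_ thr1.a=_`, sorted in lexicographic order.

outcome vector order: (thr0.a,thr0.b,thr1.a)
|TSO outcomes| = 8

thr0.a=0 thr0.b=1 thr1.a=0
thr0.a=0 thr0.b=1 thr1.a=1
thr0.a=0 thr0.b=2 thr1.a=0
thr0.a=0 thr0.b=2 thr1.a=1
thr0.a=1 thr0.b=1 thr1.a=0
thr0.a=1 thr0.b=1 thr1.a=1
thr0.a=1 thr0.b=2 thr1.a=0
thr0.a=1 thr0.b=2 thr1.a=1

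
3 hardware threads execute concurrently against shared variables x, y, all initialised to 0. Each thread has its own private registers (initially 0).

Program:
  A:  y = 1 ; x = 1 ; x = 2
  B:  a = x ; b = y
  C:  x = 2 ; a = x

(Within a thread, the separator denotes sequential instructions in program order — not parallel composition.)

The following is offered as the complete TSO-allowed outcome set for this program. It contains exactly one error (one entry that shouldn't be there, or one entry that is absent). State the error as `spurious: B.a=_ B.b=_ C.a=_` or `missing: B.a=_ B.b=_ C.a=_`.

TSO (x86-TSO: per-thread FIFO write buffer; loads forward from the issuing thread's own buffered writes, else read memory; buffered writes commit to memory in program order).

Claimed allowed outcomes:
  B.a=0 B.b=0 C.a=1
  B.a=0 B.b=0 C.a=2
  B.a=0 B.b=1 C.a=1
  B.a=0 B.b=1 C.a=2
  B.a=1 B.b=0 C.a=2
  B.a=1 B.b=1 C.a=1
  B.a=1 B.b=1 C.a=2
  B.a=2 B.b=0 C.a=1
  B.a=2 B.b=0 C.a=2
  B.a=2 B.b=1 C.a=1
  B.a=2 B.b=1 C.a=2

outcome vector order: (B.a,B.b,C.a)
TSO (10): <0 0 1>; <0 0 2>; <0 1 1>; <0 1 2>; <1 1 1>; <1 1 2>; <2 0 1>; <2 0 2>; <2 1 1>; <2 1 2>
claimed∖TSO = {<1 0 2>}

spurious: B.a=1 B.b=0 C.a=2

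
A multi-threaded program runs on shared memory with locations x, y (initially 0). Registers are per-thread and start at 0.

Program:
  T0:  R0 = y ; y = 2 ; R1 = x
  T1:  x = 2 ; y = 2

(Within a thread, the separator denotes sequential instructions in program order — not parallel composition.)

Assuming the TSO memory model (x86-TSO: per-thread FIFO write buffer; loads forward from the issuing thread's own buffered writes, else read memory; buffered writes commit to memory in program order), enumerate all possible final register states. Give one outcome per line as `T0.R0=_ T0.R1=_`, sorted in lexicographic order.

outcome vector order: (T0.R0,T0.R1)
|TSO outcomes| = 3

T0.R0=0 T0.R1=0
T0.R0=0 T0.R1=2
T0.R0=2 T0.R1=2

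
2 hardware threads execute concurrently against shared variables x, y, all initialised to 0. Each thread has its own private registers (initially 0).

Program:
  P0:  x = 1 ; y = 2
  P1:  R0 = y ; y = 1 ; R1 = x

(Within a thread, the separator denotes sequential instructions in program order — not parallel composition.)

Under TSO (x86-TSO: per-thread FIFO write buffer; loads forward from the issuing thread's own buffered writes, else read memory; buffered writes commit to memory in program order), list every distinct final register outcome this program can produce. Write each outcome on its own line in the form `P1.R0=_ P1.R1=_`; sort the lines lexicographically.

P1.R0=0 P1.R1=0
P1.R0=0 P1.R1=1
P1.R0=2 P1.R1=1

outcome vector order: (P1.R0,P1.R1)
|TSO outcomes| = 3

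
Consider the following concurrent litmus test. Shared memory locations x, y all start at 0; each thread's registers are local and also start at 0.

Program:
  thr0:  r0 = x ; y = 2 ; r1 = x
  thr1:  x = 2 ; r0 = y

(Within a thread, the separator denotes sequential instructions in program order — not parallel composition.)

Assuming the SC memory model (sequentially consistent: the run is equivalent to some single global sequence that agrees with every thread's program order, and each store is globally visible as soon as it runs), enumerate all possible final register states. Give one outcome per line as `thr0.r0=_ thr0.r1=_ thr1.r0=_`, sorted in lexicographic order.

outcome vector order: (thr0.r0,thr0.r1,thr1.r0)
|SC outcomes| = 5

thr0.r0=0 thr0.r1=0 thr1.r0=2
thr0.r0=0 thr0.r1=2 thr1.r0=0
thr0.r0=0 thr0.r1=2 thr1.r0=2
thr0.r0=2 thr0.r1=2 thr1.r0=0
thr0.r0=2 thr0.r1=2 thr1.r0=2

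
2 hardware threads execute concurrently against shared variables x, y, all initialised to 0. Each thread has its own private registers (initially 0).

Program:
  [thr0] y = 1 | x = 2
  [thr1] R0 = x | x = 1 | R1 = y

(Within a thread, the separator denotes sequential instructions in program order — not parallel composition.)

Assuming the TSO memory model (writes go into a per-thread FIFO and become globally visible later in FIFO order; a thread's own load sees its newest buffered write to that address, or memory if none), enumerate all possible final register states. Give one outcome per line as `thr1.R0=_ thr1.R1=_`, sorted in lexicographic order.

thr1.R0=0 thr1.R1=0
thr1.R0=0 thr1.R1=1
thr1.R0=2 thr1.R1=1

outcome vector order: (thr1.R0,thr1.R1)
|TSO outcomes| = 3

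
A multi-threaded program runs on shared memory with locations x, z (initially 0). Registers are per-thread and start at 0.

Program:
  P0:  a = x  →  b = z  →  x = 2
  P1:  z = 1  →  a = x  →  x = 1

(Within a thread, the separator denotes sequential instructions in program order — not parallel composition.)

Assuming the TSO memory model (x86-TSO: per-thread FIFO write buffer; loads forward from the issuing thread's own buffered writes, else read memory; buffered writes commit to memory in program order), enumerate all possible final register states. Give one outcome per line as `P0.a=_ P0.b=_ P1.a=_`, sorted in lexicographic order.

P0.a=0 P0.b=0 P1.a=0
P0.a=0 P0.b=0 P1.a=2
P0.a=0 P0.b=1 P1.a=0
P0.a=0 P0.b=1 P1.a=2
P0.a=1 P0.b=1 P1.a=0

outcome vector order: (P0.a,P0.b,P1.a)
|TSO outcomes| = 5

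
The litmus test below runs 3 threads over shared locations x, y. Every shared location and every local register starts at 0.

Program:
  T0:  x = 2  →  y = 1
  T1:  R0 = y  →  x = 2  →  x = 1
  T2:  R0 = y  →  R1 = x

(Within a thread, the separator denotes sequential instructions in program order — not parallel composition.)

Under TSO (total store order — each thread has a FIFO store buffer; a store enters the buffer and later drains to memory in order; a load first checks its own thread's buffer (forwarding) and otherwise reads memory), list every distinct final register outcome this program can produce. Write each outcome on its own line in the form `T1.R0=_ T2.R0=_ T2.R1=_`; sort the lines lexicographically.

T1.R0=0 T2.R0=0 T2.R1=0
T1.R0=0 T2.R0=0 T2.R1=1
T1.R0=0 T2.R0=0 T2.R1=2
T1.R0=0 T2.R0=1 T2.R1=1
T1.R0=0 T2.R0=1 T2.R1=2
T1.R0=1 T2.R0=0 T2.R1=0
T1.R0=1 T2.R0=0 T2.R1=1
T1.R0=1 T2.R0=0 T2.R1=2
T1.R0=1 T2.R0=1 T2.R1=1
T1.R0=1 T2.R0=1 T2.R1=2

outcome vector order: (T1.R0,T2.R0,T2.R1)
|TSO outcomes| = 10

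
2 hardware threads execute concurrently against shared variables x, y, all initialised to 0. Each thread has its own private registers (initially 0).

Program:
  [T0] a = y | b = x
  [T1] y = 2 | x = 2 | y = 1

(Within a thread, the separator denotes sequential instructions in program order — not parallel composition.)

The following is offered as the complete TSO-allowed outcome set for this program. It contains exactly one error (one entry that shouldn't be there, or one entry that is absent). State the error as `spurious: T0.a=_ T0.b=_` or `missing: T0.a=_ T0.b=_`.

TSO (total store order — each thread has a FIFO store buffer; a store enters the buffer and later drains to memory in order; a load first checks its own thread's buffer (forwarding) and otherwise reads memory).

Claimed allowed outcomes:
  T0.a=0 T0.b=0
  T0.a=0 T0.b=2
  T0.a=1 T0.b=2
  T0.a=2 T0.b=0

outcome vector order: (T0.a,T0.b)
TSO: 5 outcomes — {<0 0> <0 2> <1 2> <2 0> <2 2>}
TSO∖claimed = {<2 2>}

missing: T0.a=2 T0.b=2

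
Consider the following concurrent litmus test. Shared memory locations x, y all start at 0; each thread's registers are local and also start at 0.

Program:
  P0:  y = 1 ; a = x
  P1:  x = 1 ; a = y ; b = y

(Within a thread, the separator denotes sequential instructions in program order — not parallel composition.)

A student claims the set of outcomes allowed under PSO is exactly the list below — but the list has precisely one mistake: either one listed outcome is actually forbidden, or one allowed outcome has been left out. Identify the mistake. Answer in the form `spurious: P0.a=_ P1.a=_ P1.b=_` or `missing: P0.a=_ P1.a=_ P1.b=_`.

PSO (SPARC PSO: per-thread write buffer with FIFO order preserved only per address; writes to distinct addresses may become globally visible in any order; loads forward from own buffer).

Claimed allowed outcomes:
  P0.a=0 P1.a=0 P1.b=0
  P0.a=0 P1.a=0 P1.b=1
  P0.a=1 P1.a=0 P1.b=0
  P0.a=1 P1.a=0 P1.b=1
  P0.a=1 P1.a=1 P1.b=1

missing: P0.a=0 P1.a=1 P1.b=1

outcome vector order: (P0.a,P1.a,P1.b)
[PSO] allowed = {0/0/0, 0/0/1, 0/1/1, 1/0/0, 1/0/1, 1/1/1}
PSO∖claimed = {0/1/1}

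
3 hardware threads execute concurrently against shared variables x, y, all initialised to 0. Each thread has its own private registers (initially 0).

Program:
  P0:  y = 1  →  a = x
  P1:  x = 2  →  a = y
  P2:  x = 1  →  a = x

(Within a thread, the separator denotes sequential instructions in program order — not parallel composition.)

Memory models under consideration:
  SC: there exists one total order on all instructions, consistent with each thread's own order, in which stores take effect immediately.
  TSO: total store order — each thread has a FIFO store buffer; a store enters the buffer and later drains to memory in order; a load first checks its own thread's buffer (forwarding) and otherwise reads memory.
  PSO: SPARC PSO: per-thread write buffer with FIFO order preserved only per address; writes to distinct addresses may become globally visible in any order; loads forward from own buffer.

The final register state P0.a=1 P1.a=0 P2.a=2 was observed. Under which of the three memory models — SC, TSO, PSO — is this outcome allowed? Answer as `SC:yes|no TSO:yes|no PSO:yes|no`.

outcome vector order: (P0.a,P1.a,P2.a)
[SC] allowed = {0/1/1, 0/1/2, 1/0/1, 1/1/1, 1/1/2, 2/0/1, 2/0/2, 2/1/1, 2/1/2}
[TSO] allowed = {0/0/1, 0/0/2, 0/1/1, 0/1/2, 1/0/1, 1/0/2, 1/1/1, 1/1/2, 2/0/1, 2/0/2, 2/1/1, 2/1/2}
[PSO] allowed = {0/0/1, 0/0/2, 0/1/1, 0/1/2, 1/0/1, 1/0/2, 1/1/1, 1/1/2, 2/0/1, 2/0/2, 2/1/1, 2/1/2}
target 1/0/2 ∈ {TSO,PSO}

SC:no TSO:yes PSO:yes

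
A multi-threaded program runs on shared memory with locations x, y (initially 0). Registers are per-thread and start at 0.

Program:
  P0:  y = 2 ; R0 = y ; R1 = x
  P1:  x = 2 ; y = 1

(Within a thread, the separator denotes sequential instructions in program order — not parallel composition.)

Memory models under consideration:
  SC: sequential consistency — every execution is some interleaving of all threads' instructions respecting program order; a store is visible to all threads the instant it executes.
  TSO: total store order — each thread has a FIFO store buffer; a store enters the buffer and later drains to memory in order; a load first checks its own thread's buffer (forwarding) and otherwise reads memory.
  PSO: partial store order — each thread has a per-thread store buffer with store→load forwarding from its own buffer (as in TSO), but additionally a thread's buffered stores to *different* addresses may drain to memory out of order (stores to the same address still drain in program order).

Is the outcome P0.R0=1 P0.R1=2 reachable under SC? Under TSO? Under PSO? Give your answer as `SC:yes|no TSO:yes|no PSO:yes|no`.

SC:yes TSO:yes PSO:yes

outcome vector order: (P0.R0,P0.R1)
SC (3): 1/2; 2/0; 2/2
TSO (3): 1/2; 2/0; 2/2
PSO (4): 1/0; 1/2; 2/0; 2/2
target 1/2 ∈ {SC,TSO,PSO}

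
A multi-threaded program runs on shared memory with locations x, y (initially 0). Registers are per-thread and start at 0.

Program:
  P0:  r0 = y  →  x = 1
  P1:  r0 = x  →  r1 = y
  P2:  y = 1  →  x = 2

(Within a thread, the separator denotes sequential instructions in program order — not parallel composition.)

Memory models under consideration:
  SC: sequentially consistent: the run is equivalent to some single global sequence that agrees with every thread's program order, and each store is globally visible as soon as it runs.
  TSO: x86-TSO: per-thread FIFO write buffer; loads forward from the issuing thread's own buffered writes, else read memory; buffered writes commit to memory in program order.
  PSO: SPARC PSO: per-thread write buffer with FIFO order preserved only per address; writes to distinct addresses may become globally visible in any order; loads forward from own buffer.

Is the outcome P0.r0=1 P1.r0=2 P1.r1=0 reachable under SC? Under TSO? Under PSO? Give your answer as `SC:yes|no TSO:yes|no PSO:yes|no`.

outcome vector order: (P0.r0,P1.r0,P1.r1)
SC: 9 outcomes — {(0,0,0); (0,0,1); (0,1,0); (0,1,1); (0,2,1); (1,0,0); (1,0,1); (1,1,1); (1,2,1)}
TSO: 9 outcomes — {(0,0,0); (0,0,1); (0,1,0); (0,1,1); (0,2,1); (1,0,0); (1,0,1); (1,1,1); (1,2,1)}
PSO: 11 outcomes — {(0,0,0); (0,0,1); (0,1,0); (0,1,1); (0,2,0); (0,2,1); (1,0,0); (1,0,1); (1,1,1); (1,2,0); (1,2,1)}
target (1,2,0) ∈ {PSO}

SC:no TSO:no PSO:yes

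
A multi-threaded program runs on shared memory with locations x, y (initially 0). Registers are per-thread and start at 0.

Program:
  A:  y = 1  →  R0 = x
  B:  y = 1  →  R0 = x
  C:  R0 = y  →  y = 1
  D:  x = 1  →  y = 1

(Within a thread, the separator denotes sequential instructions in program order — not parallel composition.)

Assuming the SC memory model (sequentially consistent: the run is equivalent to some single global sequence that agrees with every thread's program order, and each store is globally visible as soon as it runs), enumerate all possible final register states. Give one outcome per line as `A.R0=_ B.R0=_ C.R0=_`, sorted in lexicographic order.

outcome vector order: (A.R0,B.R0,C.R0)
|SC outcomes| = 8

A.R0=0 B.R0=0 C.R0=0
A.R0=0 B.R0=0 C.R0=1
A.R0=0 B.R0=1 C.R0=0
A.R0=0 B.R0=1 C.R0=1
A.R0=1 B.R0=0 C.R0=0
A.R0=1 B.R0=0 C.R0=1
A.R0=1 B.R0=1 C.R0=0
A.R0=1 B.R0=1 C.R0=1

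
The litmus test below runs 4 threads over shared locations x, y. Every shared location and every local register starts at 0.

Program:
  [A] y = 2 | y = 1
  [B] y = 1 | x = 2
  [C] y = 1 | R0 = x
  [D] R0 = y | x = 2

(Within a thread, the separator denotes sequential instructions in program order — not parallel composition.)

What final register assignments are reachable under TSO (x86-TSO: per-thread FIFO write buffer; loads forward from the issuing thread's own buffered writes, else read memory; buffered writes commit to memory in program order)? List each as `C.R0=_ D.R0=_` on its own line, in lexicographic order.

C.R0=0 D.R0=0
C.R0=0 D.R0=1
C.R0=0 D.R0=2
C.R0=2 D.R0=0
C.R0=2 D.R0=1
C.R0=2 D.R0=2

outcome vector order: (C.R0,D.R0)
|TSO outcomes| = 6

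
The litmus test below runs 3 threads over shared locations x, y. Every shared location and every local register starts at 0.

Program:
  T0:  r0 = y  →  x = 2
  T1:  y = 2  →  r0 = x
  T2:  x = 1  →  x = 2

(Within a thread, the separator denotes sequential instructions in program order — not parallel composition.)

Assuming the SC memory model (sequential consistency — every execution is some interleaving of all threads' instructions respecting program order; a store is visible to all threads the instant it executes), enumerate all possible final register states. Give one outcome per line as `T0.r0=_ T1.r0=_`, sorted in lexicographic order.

T0.r0=0 T1.r0=0
T0.r0=0 T1.r0=1
T0.r0=0 T1.r0=2
T0.r0=2 T1.r0=0
T0.r0=2 T1.r0=1
T0.r0=2 T1.r0=2

outcome vector order: (T0.r0,T1.r0)
|SC outcomes| = 6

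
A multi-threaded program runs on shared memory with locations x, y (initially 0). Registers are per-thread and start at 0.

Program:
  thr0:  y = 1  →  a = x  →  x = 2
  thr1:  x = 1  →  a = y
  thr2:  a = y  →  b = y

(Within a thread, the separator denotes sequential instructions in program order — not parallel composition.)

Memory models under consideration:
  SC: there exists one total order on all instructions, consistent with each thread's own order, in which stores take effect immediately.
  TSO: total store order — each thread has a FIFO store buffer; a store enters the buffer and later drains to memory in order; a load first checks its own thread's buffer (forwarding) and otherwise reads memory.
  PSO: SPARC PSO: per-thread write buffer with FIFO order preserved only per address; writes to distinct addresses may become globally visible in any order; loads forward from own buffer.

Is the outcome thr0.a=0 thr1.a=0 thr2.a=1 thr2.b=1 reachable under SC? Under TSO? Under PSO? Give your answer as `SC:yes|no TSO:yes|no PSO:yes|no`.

SC:no TSO:yes PSO:yes

outcome vector order: (thr0.a,thr1.a,thr2.a,thr2.b)
SC (9): <0 1 0 0>, <0 1 0 1>, <0 1 1 1>, <1 0 0 0>, <1 0 0 1>, <1 0 1 1>, <1 1 0 0>, <1 1 0 1>, <1 1 1 1>
TSO (12): <0 0 0 0>, <0 0 0 1>, <0 0 1 1>, <0 1 0 0>, <0 1 0 1>, <0 1 1 1>, <1 0 0 0>, <1 0 0 1>, <1 0 1 1>, <1 1 0 0>, <1 1 0 1>, <1 1 1 1>
PSO (12): <0 0 0 0>, <0 0 0 1>, <0 0 1 1>, <0 1 0 0>, <0 1 0 1>, <0 1 1 1>, <1 0 0 0>, <1 0 0 1>, <1 0 1 1>, <1 1 0 0>, <1 1 0 1>, <1 1 1 1>
target <0 0 1 1> ∈ {TSO,PSO}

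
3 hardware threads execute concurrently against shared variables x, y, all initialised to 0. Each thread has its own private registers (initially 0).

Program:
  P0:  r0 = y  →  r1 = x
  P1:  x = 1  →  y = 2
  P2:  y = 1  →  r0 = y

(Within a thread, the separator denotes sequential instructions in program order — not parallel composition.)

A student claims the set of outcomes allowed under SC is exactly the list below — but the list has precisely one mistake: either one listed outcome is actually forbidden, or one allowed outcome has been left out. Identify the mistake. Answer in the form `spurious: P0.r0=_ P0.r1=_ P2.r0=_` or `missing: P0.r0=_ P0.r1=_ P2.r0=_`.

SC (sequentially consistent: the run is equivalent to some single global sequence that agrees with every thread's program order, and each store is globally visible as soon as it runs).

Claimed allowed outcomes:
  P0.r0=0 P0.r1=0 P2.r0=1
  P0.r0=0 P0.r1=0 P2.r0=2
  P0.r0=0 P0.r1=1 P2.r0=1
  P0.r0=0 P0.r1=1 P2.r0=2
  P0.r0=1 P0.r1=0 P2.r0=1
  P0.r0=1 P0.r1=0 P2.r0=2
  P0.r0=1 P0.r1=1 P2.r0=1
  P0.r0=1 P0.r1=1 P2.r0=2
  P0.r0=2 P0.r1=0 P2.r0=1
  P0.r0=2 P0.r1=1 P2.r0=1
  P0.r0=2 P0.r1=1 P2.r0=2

outcome vector order: (P0.r0,P0.r1,P2.r0)
SC: 10 outcomes — {(0,0,1); (0,0,2); (0,1,1); (0,1,2); (1,0,1); (1,0,2); (1,1,1); (1,1,2); (2,1,1); (2,1,2)}
claimed∖SC = {(2,0,1)}

spurious: P0.r0=2 P0.r1=0 P2.r0=1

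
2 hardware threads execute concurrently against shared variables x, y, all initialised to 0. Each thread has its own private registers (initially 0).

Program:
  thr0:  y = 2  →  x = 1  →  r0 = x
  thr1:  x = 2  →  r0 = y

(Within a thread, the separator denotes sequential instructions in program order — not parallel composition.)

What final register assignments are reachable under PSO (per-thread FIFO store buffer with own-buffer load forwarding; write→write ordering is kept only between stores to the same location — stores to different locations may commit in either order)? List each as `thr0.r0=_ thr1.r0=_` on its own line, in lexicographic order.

thr0.r0=1 thr1.r0=0
thr0.r0=1 thr1.r0=2
thr0.r0=2 thr1.r0=0
thr0.r0=2 thr1.r0=2

outcome vector order: (thr0.r0,thr1.r0)
|PSO outcomes| = 4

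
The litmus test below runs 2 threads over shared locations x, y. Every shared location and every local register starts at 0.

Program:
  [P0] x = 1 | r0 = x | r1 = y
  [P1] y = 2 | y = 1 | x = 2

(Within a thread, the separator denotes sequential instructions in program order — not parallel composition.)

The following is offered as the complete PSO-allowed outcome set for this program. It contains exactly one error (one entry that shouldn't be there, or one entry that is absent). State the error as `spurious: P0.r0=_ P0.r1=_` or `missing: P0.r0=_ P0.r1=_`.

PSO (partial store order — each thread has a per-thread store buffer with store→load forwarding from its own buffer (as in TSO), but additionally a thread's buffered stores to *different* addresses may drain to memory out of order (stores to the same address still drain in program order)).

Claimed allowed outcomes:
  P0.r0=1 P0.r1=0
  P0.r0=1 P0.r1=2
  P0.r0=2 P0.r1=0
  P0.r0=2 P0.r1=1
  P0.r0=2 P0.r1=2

missing: P0.r0=1 P0.r1=1

outcome vector order: (P0.r0,P0.r1)
PSO (6): <1 0> <1 1> <1 2> <2 0> <2 1> <2 2>
PSO∖claimed = {<1 1>}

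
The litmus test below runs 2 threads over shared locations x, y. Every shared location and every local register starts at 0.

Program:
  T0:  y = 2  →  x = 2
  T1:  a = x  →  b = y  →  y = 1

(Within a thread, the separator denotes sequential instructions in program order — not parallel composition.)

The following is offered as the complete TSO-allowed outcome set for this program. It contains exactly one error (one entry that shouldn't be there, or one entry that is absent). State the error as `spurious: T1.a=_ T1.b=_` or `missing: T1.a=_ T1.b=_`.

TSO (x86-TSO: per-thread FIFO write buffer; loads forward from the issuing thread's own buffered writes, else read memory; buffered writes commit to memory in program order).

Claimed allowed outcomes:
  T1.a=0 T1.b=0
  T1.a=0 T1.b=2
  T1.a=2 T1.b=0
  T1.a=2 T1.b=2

spurious: T1.a=2 T1.b=0

outcome vector order: (T1.a,T1.b)
TSO: 3 outcomes — {(0,0), (0,2), (2,2)}
claimed∖TSO = {(2,0)}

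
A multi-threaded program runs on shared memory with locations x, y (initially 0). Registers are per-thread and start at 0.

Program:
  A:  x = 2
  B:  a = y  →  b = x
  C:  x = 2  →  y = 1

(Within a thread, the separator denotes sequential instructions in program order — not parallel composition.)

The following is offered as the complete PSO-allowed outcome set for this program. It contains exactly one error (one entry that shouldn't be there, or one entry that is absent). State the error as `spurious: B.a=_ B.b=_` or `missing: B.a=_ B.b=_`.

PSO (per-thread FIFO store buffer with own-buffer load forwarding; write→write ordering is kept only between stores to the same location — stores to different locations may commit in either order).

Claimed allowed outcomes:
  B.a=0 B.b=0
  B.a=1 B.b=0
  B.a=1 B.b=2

outcome vector order: (B.a,B.b)
under PSO → (0,0); (0,2); (1,0); (1,2)
PSO∖claimed = {(0,2)}

missing: B.a=0 B.b=2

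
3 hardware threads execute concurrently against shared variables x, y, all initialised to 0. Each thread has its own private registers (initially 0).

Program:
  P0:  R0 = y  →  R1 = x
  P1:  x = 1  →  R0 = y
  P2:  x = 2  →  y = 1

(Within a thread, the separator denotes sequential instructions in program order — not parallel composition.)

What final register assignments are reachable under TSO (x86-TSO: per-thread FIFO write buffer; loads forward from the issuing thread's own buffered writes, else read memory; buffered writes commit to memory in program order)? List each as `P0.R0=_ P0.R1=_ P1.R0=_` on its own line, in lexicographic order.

outcome vector order: (P0.R0,P0.R1,P1.R0)
|TSO outcomes| = 10

P0.R0=0 P0.R1=0 P1.R0=0
P0.R0=0 P0.R1=0 P1.R0=1
P0.R0=0 P0.R1=1 P1.R0=0
P0.R0=0 P0.R1=1 P1.R0=1
P0.R0=0 P0.R1=2 P1.R0=0
P0.R0=0 P0.R1=2 P1.R0=1
P0.R0=1 P0.R1=1 P1.R0=0
P0.R0=1 P0.R1=1 P1.R0=1
P0.R0=1 P0.R1=2 P1.R0=0
P0.R0=1 P0.R1=2 P1.R0=1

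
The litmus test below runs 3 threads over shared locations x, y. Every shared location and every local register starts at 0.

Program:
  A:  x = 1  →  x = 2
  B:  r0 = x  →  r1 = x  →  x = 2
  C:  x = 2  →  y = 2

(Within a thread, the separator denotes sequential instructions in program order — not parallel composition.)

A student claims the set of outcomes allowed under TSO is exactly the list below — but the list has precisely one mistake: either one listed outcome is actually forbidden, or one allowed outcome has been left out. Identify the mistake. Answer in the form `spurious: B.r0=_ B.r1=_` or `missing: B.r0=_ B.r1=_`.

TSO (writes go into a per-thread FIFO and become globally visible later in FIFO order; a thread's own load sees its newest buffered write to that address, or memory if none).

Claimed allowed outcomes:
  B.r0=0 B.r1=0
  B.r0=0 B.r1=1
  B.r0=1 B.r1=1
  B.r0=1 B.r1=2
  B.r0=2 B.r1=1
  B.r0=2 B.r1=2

missing: B.r0=0 B.r1=2

outcome vector order: (B.r0,B.r1)
TSO (7): 0/0 0/1 0/2 1/1 1/2 2/1 2/2
TSO∖claimed = {0/2}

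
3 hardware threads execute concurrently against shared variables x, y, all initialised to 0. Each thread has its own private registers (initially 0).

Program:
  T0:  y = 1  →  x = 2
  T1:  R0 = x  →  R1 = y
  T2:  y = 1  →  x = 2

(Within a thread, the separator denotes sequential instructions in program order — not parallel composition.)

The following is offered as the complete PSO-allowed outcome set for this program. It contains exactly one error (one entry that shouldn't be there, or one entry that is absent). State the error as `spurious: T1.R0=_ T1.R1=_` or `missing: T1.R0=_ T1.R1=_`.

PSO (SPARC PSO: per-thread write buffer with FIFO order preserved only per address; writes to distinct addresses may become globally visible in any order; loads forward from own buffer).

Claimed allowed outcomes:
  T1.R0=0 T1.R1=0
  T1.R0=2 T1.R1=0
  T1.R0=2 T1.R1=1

outcome vector order: (T1.R0,T1.R1)
[PSO] allowed = {(0,0), (0,1), (2,0), (2,1)}
PSO∖claimed = {(0,1)}

missing: T1.R0=0 T1.R1=1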